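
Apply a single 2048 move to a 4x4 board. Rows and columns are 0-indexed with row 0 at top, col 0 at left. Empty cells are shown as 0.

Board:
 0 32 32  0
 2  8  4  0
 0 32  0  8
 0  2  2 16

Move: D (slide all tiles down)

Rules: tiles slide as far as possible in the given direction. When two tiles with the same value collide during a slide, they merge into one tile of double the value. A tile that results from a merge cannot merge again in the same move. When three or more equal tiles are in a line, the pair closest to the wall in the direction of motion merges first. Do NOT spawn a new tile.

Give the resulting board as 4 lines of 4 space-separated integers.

Answer:  0 32  0  0
 0  8 32  0
 0 32  4  8
 2  2  2 16

Derivation:
Slide down:
col 0: [0, 2, 0, 0] -> [0, 0, 0, 2]
col 1: [32, 8, 32, 2] -> [32, 8, 32, 2]
col 2: [32, 4, 0, 2] -> [0, 32, 4, 2]
col 3: [0, 0, 8, 16] -> [0, 0, 8, 16]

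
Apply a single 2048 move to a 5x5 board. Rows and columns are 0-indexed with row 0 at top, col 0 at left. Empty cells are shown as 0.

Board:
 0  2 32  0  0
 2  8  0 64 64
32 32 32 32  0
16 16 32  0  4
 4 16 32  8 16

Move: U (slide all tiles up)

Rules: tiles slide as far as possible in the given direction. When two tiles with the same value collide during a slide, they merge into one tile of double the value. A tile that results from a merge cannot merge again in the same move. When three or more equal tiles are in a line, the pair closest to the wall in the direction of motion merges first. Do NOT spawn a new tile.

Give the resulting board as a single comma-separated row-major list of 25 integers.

Slide up:
col 0: [0, 2, 32, 16, 4] -> [2, 32, 16, 4, 0]
col 1: [2, 8, 32, 16, 16] -> [2, 8, 32, 32, 0]
col 2: [32, 0, 32, 32, 32] -> [64, 64, 0, 0, 0]
col 3: [0, 64, 32, 0, 8] -> [64, 32, 8, 0, 0]
col 4: [0, 64, 0, 4, 16] -> [64, 4, 16, 0, 0]

Answer: 2, 2, 64, 64, 64, 32, 8, 64, 32, 4, 16, 32, 0, 8, 16, 4, 32, 0, 0, 0, 0, 0, 0, 0, 0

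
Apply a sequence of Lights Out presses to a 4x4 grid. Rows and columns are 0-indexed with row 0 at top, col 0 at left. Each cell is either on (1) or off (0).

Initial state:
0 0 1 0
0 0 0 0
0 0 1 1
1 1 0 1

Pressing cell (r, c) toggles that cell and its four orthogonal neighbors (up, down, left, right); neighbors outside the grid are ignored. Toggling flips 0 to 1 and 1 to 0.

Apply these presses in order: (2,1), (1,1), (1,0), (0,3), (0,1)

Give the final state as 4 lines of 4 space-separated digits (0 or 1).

After press 1 at (2,1):
0 0 1 0
0 1 0 0
1 1 0 1
1 0 0 1

After press 2 at (1,1):
0 1 1 0
1 0 1 0
1 0 0 1
1 0 0 1

After press 3 at (1,0):
1 1 1 0
0 1 1 0
0 0 0 1
1 0 0 1

After press 4 at (0,3):
1 1 0 1
0 1 1 1
0 0 0 1
1 0 0 1

After press 5 at (0,1):
0 0 1 1
0 0 1 1
0 0 0 1
1 0 0 1

Answer: 0 0 1 1
0 0 1 1
0 0 0 1
1 0 0 1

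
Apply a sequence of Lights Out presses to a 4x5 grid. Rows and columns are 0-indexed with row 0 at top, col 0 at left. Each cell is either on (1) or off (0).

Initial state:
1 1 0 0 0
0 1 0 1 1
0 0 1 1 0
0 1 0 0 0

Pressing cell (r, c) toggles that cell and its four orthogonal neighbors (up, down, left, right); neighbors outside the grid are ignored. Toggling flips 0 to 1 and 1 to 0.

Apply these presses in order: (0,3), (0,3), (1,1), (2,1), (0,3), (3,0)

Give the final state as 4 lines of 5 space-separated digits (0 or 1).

After press 1 at (0,3):
1 1 1 1 1
0 1 0 0 1
0 0 1 1 0
0 1 0 0 0

After press 2 at (0,3):
1 1 0 0 0
0 1 0 1 1
0 0 1 1 0
0 1 0 0 0

After press 3 at (1,1):
1 0 0 0 0
1 0 1 1 1
0 1 1 1 0
0 1 0 0 0

After press 4 at (2,1):
1 0 0 0 0
1 1 1 1 1
1 0 0 1 0
0 0 0 0 0

After press 5 at (0,3):
1 0 1 1 1
1 1 1 0 1
1 0 0 1 0
0 0 0 0 0

After press 6 at (3,0):
1 0 1 1 1
1 1 1 0 1
0 0 0 1 0
1 1 0 0 0

Answer: 1 0 1 1 1
1 1 1 0 1
0 0 0 1 0
1 1 0 0 0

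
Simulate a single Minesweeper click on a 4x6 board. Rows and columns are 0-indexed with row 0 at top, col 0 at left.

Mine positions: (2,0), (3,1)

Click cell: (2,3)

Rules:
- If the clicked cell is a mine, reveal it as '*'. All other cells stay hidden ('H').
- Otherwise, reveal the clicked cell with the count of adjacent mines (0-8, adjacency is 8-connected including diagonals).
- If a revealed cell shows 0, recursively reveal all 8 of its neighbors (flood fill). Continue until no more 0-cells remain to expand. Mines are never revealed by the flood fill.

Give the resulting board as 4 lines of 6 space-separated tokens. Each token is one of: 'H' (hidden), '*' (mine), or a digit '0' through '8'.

0 0 0 0 0 0
1 1 0 0 0 0
H 2 1 0 0 0
H H 1 0 0 0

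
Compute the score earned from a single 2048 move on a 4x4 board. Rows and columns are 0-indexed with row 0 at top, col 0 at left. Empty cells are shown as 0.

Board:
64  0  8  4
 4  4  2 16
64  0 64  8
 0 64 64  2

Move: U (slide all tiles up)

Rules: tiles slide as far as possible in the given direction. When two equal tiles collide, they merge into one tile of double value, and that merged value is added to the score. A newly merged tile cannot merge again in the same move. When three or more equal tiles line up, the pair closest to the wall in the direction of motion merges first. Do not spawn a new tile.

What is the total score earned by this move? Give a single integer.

Slide up:
col 0: [64, 4, 64, 0] -> [64, 4, 64, 0]  score +0 (running 0)
col 1: [0, 4, 0, 64] -> [4, 64, 0, 0]  score +0 (running 0)
col 2: [8, 2, 64, 64] -> [8, 2, 128, 0]  score +128 (running 128)
col 3: [4, 16, 8, 2] -> [4, 16, 8, 2]  score +0 (running 128)
Board after move:
 64   4   8   4
  4  64   2  16
 64   0 128   8
  0   0   0   2

Answer: 128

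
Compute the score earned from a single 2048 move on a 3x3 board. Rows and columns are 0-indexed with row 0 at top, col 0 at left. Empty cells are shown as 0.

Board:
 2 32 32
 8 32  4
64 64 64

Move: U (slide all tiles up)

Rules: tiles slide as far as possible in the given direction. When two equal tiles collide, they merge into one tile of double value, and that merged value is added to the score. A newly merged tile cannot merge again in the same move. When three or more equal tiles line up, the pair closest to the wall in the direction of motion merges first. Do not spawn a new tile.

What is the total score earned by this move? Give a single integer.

Answer: 64

Derivation:
Slide up:
col 0: [2, 8, 64] -> [2, 8, 64]  score +0 (running 0)
col 1: [32, 32, 64] -> [64, 64, 0]  score +64 (running 64)
col 2: [32, 4, 64] -> [32, 4, 64]  score +0 (running 64)
Board after move:
 2 64 32
 8 64  4
64  0 64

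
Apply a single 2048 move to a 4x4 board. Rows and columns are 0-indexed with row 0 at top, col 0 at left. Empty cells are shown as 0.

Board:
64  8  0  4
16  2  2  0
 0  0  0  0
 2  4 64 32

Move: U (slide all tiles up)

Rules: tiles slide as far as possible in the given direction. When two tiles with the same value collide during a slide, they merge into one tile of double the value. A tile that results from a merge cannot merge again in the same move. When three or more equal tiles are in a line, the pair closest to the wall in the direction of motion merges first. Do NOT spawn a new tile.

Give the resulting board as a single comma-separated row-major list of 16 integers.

Slide up:
col 0: [64, 16, 0, 2] -> [64, 16, 2, 0]
col 1: [8, 2, 0, 4] -> [8, 2, 4, 0]
col 2: [0, 2, 0, 64] -> [2, 64, 0, 0]
col 3: [4, 0, 0, 32] -> [4, 32, 0, 0]

Answer: 64, 8, 2, 4, 16, 2, 64, 32, 2, 4, 0, 0, 0, 0, 0, 0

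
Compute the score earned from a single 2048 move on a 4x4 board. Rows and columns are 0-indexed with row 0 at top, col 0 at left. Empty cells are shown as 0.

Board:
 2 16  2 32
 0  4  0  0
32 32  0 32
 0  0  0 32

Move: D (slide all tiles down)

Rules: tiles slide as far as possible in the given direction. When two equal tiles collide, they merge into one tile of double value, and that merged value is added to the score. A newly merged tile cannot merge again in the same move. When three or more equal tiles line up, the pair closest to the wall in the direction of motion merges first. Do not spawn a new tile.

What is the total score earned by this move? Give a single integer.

Answer: 64

Derivation:
Slide down:
col 0: [2, 0, 32, 0] -> [0, 0, 2, 32]  score +0 (running 0)
col 1: [16, 4, 32, 0] -> [0, 16, 4, 32]  score +0 (running 0)
col 2: [2, 0, 0, 0] -> [0, 0, 0, 2]  score +0 (running 0)
col 3: [32, 0, 32, 32] -> [0, 0, 32, 64]  score +64 (running 64)
Board after move:
 0  0  0  0
 0 16  0  0
 2  4  0 32
32 32  2 64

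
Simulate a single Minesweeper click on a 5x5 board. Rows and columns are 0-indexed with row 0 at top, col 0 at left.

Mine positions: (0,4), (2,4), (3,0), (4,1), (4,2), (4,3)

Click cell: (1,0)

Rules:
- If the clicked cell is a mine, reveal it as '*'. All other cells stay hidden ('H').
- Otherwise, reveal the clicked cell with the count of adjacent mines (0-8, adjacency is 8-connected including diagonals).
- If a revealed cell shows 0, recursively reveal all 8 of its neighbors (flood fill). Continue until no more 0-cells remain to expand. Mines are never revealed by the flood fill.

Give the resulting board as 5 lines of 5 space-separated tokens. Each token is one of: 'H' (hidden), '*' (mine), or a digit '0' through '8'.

0 0 0 1 H
0 0 0 2 H
1 1 0 1 H
H 3 3 3 H
H H H H H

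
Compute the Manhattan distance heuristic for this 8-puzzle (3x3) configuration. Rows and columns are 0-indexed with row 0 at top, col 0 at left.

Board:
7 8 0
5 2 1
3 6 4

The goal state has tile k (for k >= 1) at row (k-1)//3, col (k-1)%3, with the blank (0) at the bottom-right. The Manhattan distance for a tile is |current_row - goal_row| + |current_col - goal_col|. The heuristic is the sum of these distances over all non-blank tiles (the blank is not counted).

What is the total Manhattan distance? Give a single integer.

Answer: 18

Derivation:
Tile 7: (0,0)->(2,0) = 2
Tile 8: (0,1)->(2,1) = 2
Tile 5: (1,0)->(1,1) = 1
Tile 2: (1,1)->(0,1) = 1
Tile 1: (1,2)->(0,0) = 3
Tile 3: (2,0)->(0,2) = 4
Tile 6: (2,1)->(1,2) = 2
Tile 4: (2,2)->(1,0) = 3
Sum: 2 + 2 + 1 + 1 + 3 + 4 + 2 + 3 = 18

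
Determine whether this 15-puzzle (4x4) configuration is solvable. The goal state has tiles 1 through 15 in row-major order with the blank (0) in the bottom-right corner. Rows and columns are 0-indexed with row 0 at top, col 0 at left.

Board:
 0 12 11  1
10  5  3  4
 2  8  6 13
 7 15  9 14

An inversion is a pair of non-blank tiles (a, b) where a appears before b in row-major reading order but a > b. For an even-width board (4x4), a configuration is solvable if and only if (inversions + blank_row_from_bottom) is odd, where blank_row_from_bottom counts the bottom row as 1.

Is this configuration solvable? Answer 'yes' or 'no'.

Inversions: 40
Blank is in row 0 (0-indexed from top), which is row 4 counting from the bottom (bottom = 1).
40 + 4 = 44, which is even, so the puzzle is not solvable.

Answer: no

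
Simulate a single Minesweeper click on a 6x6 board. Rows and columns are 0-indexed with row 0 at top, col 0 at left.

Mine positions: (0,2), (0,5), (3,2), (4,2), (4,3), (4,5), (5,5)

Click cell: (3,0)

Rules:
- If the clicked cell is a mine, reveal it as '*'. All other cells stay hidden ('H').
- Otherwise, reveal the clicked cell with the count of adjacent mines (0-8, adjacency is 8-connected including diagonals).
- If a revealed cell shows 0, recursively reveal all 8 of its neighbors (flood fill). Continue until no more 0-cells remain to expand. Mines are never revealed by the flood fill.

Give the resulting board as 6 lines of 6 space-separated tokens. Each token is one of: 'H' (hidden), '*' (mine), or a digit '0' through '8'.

0 1 H H H H
0 1 H H H H
0 1 H H H H
0 2 H H H H
0 2 H H H H
0 1 H H H H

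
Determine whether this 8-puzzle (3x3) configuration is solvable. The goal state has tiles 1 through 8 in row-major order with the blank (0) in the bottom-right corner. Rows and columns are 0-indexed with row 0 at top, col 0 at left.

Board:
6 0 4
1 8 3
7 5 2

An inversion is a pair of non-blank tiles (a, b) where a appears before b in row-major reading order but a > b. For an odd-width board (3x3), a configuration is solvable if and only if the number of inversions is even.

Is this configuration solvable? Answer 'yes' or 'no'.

Inversions (pairs i<j in row-major order where tile[i] > tile[j] > 0): 16
16 is even, so the puzzle is solvable.

Answer: yes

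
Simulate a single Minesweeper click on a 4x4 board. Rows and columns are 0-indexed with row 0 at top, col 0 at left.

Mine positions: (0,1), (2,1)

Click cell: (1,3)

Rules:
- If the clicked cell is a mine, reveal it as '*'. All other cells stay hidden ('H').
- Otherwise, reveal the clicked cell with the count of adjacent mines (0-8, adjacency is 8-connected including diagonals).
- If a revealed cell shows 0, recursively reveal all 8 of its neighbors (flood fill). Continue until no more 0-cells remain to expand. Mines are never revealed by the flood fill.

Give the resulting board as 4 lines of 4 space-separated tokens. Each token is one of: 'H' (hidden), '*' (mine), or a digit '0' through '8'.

H H 1 0
H H 2 0
H H 1 0
H H 1 0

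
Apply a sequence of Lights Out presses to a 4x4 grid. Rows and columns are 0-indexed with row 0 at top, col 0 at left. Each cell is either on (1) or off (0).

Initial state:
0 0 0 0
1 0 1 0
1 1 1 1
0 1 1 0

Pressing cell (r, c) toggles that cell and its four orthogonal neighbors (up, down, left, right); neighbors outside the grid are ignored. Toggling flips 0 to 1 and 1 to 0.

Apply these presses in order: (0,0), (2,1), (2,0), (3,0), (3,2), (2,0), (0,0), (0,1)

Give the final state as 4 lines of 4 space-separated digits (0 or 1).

Answer: 1 1 1 0
1 0 1 0
1 0 1 1
1 0 0 1

Derivation:
After press 1 at (0,0):
1 1 0 0
0 0 1 0
1 1 1 1
0 1 1 0

After press 2 at (2,1):
1 1 0 0
0 1 1 0
0 0 0 1
0 0 1 0

After press 3 at (2,0):
1 1 0 0
1 1 1 0
1 1 0 1
1 0 1 0

After press 4 at (3,0):
1 1 0 0
1 1 1 0
0 1 0 1
0 1 1 0

After press 5 at (3,2):
1 1 0 0
1 1 1 0
0 1 1 1
0 0 0 1

After press 6 at (2,0):
1 1 0 0
0 1 1 0
1 0 1 1
1 0 0 1

After press 7 at (0,0):
0 0 0 0
1 1 1 0
1 0 1 1
1 0 0 1

After press 8 at (0,1):
1 1 1 0
1 0 1 0
1 0 1 1
1 0 0 1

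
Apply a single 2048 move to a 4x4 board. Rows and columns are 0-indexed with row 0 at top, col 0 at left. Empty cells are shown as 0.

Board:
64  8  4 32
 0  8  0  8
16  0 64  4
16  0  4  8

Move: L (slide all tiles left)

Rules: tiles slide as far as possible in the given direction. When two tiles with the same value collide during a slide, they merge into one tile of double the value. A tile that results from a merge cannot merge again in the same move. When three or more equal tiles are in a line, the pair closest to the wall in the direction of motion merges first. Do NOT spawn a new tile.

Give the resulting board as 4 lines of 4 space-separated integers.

Answer: 64  8  4 32
16  0  0  0
16 64  4  0
16  4  8  0

Derivation:
Slide left:
row 0: [64, 8, 4, 32] -> [64, 8, 4, 32]
row 1: [0, 8, 0, 8] -> [16, 0, 0, 0]
row 2: [16, 0, 64, 4] -> [16, 64, 4, 0]
row 3: [16, 0, 4, 8] -> [16, 4, 8, 0]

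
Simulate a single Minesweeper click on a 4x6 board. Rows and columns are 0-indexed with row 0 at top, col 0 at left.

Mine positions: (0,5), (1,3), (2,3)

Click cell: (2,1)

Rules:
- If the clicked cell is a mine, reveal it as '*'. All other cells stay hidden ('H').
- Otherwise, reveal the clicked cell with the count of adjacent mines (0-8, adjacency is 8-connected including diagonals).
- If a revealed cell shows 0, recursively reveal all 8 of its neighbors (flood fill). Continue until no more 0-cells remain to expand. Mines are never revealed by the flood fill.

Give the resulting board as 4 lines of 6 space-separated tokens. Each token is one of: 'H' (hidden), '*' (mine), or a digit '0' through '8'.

0 0 1 H H H
0 0 2 H H H
0 0 2 H H H
0 0 1 H H H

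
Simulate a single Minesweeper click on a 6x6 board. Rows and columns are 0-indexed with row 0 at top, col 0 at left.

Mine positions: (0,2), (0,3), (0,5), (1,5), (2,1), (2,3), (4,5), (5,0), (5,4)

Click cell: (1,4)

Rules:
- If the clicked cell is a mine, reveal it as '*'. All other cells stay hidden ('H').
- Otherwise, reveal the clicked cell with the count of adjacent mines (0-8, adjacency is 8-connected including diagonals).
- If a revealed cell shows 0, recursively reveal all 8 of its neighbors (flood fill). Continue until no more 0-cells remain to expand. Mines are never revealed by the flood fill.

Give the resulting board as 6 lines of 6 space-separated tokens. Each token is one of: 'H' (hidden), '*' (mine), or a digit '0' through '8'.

H H H H H H
H H H H 4 H
H H H H H H
H H H H H H
H H H H H H
H H H H H H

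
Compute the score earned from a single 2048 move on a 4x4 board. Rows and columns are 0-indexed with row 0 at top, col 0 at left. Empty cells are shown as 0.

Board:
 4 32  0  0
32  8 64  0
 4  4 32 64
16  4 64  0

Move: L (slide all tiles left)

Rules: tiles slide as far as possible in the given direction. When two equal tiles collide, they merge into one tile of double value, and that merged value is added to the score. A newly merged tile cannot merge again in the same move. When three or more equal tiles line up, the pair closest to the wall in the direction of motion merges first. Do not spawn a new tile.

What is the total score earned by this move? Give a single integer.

Slide left:
row 0: [4, 32, 0, 0] -> [4, 32, 0, 0]  score +0 (running 0)
row 1: [32, 8, 64, 0] -> [32, 8, 64, 0]  score +0 (running 0)
row 2: [4, 4, 32, 64] -> [8, 32, 64, 0]  score +8 (running 8)
row 3: [16, 4, 64, 0] -> [16, 4, 64, 0]  score +0 (running 8)
Board after move:
 4 32  0  0
32  8 64  0
 8 32 64  0
16  4 64  0

Answer: 8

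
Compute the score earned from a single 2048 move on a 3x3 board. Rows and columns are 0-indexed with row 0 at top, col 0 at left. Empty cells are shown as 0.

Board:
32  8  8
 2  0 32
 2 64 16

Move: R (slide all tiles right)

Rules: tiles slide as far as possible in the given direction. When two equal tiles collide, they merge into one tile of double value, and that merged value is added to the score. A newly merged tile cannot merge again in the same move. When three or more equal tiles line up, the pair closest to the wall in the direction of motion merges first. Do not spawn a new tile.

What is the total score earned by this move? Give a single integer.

Slide right:
row 0: [32, 8, 8] -> [0, 32, 16]  score +16 (running 16)
row 1: [2, 0, 32] -> [0, 2, 32]  score +0 (running 16)
row 2: [2, 64, 16] -> [2, 64, 16]  score +0 (running 16)
Board after move:
 0 32 16
 0  2 32
 2 64 16

Answer: 16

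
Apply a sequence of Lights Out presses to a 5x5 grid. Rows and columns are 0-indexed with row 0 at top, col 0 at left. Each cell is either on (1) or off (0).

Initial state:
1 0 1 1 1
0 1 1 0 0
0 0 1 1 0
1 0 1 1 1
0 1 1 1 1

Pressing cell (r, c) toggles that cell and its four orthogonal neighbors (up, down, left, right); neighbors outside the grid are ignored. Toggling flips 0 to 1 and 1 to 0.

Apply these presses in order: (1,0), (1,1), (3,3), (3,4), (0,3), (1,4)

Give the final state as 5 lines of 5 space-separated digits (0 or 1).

Answer: 0 1 0 0 1
0 1 0 0 1
1 1 1 0 0
1 0 0 1 1
0 1 1 0 0

Derivation:
After press 1 at (1,0):
0 0 1 1 1
1 0 1 0 0
1 0 1 1 0
1 0 1 1 1
0 1 1 1 1

After press 2 at (1,1):
0 1 1 1 1
0 1 0 0 0
1 1 1 1 0
1 0 1 1 1
0 1 1 1 1

After press 3 at (3,3):
0 1 1 1 1
0 1 0 0 0
1 1 1 0 0
1 0 0 0 0
0 1 1 0 1

After press 4 at (3,4):
0 1 1 1 1
0 1 0 0 0
1 1 1 0 1
1 0 0 1 1
0 1 1 0 0

After press 5 at (0,3):
0 1 0 0 0
0 1 0 1 0
1 1 1 0 1
1 0 0 1 1
0 1 1 0 0

After press 6 at (1,4):
0 1 0 0 1
0 1 0 0 1
1 1 1 0 0
1 0 0 1 1
0 1 1 0 0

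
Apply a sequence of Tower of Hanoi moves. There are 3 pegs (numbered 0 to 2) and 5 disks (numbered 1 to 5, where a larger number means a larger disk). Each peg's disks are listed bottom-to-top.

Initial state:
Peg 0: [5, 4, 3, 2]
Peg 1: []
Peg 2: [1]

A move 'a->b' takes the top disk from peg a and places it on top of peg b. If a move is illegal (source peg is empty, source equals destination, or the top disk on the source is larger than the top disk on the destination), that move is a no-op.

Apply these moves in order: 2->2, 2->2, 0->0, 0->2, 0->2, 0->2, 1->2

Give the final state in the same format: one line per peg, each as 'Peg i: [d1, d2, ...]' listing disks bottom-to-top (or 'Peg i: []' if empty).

After move 1 (2->2):
Peg 0: [5, 4, 3, 2]
Peg 1: []
Peg 2: [1]

After move 2 (2->2):
Peg 0: [5, 4, 3, 2]
Peg 1: []
Peg 2: [1]

After move 3 (0->0):
Peg 0: [5, 4, 3, 2]
Peg 1: []
Peg 2: [1]

After move 4 (0->2):
Peg 0: [5, 4, 3, 2]
Peg 1: []
Peg 2: [1]

After move 5 (0->2):
Peg 0: [5, 4, 3, 2]
Peg 1: []
Peg 2: [1]

After move 6 (0->2):
Peg 0: [5, 4, 3, 2]
Peg 1: []
Peg 2: [1]

After move 7 (1->2):
Peg 0: [5, 4, 3, 2]
Peg 1: []
Peg 2: [1]

Answer: Peg 0: [5, 4, 3, 2]
Peg 1: []
Peg 2: [1]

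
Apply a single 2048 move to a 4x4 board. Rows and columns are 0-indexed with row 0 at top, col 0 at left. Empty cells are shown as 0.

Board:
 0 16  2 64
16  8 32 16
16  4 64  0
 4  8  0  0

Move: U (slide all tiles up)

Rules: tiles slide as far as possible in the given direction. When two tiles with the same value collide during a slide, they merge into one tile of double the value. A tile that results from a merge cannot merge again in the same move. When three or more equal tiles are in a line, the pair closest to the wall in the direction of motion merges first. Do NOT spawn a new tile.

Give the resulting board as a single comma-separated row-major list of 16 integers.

Answer: 32, 16, 2, 64, 4, 8, 32, 16, 0, 4, 64, 0, 0, 8, 0, 0

Derivation:
Slide up:
col 0: [0, 16, 16, 4] -> [32, 4, 0, 0]
col 1: [16, 8, 4, 8] -> [16, 8, 4, 8]
col 2: [2, 32, 64, 0] -> [2, 32, 64, 0]
col 3: [64, 16, 0, 0] -> [64, 16, 0, 0]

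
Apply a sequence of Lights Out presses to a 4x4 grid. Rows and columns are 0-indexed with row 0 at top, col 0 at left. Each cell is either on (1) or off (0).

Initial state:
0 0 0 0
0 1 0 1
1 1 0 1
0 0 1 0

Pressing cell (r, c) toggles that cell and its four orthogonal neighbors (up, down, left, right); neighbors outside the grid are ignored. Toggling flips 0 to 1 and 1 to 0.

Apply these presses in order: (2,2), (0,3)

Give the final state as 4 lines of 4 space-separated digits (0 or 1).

After press 1 at (2,2):
0 0 0 0
0 1 1 1
1 0 1 0
0 0 0 0

After press 2 at (0,3):
0 0 1 1
0 1 1 0
1 0 1 0
0 0 0 0

Answer: 0 0 1 1
0 1 1 0
1 0 1 0
0 0 0 0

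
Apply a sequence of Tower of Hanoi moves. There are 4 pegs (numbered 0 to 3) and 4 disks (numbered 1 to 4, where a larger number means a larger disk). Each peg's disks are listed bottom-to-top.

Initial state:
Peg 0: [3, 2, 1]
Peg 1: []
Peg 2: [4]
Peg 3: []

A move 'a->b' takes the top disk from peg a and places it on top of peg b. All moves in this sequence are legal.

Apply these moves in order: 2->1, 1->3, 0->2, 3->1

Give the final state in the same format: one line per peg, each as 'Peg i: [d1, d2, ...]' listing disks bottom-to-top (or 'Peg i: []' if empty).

After move 1 (2->1):
Peg 0: [3, 2, 1]
Peg 1: [4]
Peg 2: []
Peg 3: []

After move 2 (1->3):
Peg 0: [3, 2, 1]
Peg 1: []
Peg 2: []
Peg 3: [4]

After move 3 (0->2):
Peg 0: [3, 2]
Peg 1: []
Peg 2: [1]
Peg 3: [4]

After move 4 (3->1):
Peg 0: [3, 2]
Peg 1: [4]
Peg 2: [1]
Peg 3: []

Answer: Peg 0: [3, 2]
Peg 1: [4]
Peg 2: [1]
Peg 3: []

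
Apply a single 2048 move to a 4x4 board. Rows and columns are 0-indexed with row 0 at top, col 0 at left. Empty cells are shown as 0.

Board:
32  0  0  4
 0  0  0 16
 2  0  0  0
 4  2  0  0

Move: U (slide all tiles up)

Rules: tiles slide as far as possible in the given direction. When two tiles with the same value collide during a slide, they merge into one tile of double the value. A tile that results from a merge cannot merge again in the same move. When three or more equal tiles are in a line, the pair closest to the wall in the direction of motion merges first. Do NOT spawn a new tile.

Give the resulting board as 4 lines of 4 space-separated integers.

Slide up:
col 0: [32, 0, 2, 4] -> [32, 2, 4, 0]
col 1: [0, 0, 0, 2] -> [2, 0, 0, 0]
col 2: [0, 0, 0, 0] -> [0, 0, 0, 0]
col 3: [4, 16, 0, 0] -> [4, 16, 0, 0]

Answer: 32  2  0  4
 2  0  0 16
 4  0  0  0
 0  0  0  0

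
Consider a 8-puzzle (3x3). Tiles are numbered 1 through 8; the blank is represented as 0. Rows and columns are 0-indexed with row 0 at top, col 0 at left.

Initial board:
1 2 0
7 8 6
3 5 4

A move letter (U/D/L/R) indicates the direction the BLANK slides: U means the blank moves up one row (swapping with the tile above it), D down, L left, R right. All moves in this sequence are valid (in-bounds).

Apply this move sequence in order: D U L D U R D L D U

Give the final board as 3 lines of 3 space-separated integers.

Answer: 1 2 6
7 0 8
3 5 4

Derivation:
After move 1 (D):
1 2 6
7 8 0
3 5 4

After move 2 (U):
1 2 0
7 8 6
3 5 4

After move 3 (L):
1 0 2
7 8 6
3 5 4

After move 4 (D):
1 8 2
7 0 6
3 5 4

After move 5 (U):
1 0 2
7 8 6
3 5 4

After move 6 (R):
1 2 0
7 8 6
3 5 4

After move 7 (D):
1 2 6
7 8 0
3 5 4

After move 8 (L):
1 2 6
7 0 8
3 5 4

After move 9 (D):
1 2 6
7 5 8
3 0 4

After move 10 (U):
1 2 6
7 0 8
3 5 4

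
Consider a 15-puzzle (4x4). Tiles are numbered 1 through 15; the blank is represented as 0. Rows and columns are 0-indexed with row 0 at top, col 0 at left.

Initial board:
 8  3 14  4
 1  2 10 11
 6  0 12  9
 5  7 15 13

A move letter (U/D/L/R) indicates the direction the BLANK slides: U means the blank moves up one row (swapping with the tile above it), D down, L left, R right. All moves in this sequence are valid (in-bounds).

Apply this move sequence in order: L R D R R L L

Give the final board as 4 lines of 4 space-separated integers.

Answer:  8  3 14  4
 1  2 10 11
 6  7 12  9
 5  0 15 13

Derivation:
After move 1 (L):
 8  3 14  4
 1  2 10 11
 0  6 12  9
 5  7 15 13

After move 2 (R):
 8  3 14  4
 1  2 10 11
 6  0 12  9
 5  7 15 13

After move 3 (D):
 8  3 14  4
 1  2 10 11
 6  7 12  9
 5  0 15 13

After move 4 (R):
 8  3 14  4
 1  2 10 11
 6  7 12  9
 5 15  0 13

After move 5 (R):
 8  3 14  4
 1  2 10 11
 6  7 12  9
 5 15 13  0

After move 6 (L):
 8  3 14  4
 1  2 10 11
 6  7 12  9
 5 15  0 13

After move 7 (L):
 8  3 14  4
 1  2 10 11
 6  7 12  9
 5  0 15 13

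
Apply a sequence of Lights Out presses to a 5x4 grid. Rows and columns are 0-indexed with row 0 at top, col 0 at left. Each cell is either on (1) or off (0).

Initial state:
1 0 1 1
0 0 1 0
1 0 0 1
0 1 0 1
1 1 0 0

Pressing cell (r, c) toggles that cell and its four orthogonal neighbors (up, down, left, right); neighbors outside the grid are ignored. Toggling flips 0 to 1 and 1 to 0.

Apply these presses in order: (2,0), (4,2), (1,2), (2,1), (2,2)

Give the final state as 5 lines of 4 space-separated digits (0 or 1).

After press 1 at (2,0):
1 0 1 1
1 0 1 0
0 1 0 1
1 1 0 1
1 1 0 0

After press 2 at (4,2):
1 0 1 1
1 0 1 0
0 1 0 1
1 1 1 1
1 0 1 1

After press 3 at (1,2):
1 0 0 1
1 1 0 1
0 1 1 1
1 1 1 1
1 0 1 1

After press 4 at (2,1):
1 0 0 1
1 0 0 1
1 0 0 1
1 0 1 1
1 0 1 1

After press 5 at (2,2):
1 0 0 1
1 0 1 1
1 1 1 0
1 0 0 1
1 0 1 1

Answer: 1 0 0 1
1 0 1 1
1 1 1 0
1 0 0 1
1 0 1 1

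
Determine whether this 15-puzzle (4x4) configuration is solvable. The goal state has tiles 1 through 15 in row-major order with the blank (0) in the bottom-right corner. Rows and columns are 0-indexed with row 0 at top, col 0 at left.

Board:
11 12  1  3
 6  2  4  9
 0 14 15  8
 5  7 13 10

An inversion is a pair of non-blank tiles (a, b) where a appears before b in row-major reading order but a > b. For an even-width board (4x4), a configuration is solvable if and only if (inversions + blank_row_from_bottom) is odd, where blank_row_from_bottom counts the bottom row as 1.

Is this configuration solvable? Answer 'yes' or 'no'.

Inversions: 40
Blank is in row 2 (0-indexed from top), which is row 2 counting from the bottom (bottom = 1).
40 + 2 = 42, which is even, so the puzzle is not solvable.

Answer: no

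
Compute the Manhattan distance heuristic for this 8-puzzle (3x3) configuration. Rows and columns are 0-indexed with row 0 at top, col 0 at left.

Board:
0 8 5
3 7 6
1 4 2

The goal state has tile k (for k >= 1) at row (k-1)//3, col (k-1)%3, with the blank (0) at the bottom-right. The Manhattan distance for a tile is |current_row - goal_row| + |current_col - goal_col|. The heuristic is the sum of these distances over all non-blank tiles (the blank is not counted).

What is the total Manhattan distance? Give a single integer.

Answer: 16

Derivation:
Tile 8: at (0,1), goal (2,1), distance |0-2|+|1-1| = 2
Tile 5: at (0,2), goal (1,1), distance |0-1|+|2-1| = 2
Tile 3: at (1,0), goal (0,2), distance |1-0|+|0-2| = 3
Tile 7: at (1,1), goal (2,0), distance |1-2|+|1-0| = 2
Tile 6: at (1,2), goal (1,2), distance |1-1|+|2-2| = 0
Tile 1: at (2,0), goal (0,0), distance |2-0|+|0-0| = 2
Tile 4: at (2,1), goal (1,0), distance |2-1|+|1-0| = 2
Tile 2: at (2,2), goal (0,1), distance |2-0|+|2-1| = 3
Sum: 2 + 2 + 3 + 2 + 0 + 2 + 2 + 3 = 16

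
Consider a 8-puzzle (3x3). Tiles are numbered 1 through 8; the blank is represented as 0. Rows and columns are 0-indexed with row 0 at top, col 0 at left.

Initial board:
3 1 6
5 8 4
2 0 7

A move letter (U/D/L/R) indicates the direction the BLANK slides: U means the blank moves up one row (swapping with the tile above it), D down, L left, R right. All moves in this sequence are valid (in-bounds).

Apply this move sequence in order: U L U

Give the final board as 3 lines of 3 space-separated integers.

Answer: 0 1 6
3 5 4
2 8 7

Derivation:
After move 1 (U):
3 1 6
5 0 4
2 8 7

After move 2 (L):
3 1 6
0 5 4
2 8 7

After move 3 (U):
0 1 6
3 5 4
2 8 7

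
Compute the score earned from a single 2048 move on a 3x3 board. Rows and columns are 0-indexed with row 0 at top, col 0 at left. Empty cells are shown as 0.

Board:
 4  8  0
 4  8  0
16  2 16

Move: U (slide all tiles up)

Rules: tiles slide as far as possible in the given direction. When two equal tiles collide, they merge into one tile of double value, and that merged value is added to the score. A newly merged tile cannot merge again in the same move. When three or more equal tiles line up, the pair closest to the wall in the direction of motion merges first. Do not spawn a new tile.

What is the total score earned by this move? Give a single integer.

Slide up:
col 0: [4, 4, 16] -> [8, 16, 0]  score +8 (running 8)
col 1: [8, 8, 2] -> [16, 2, 0]  score +16 (running 24)
col 2: [0, 0, 16] -> [16, 0, 0]  score +0 (running 24)
Board after move:
 8 16 16
16  2  0
 0  0  0

Answer: 24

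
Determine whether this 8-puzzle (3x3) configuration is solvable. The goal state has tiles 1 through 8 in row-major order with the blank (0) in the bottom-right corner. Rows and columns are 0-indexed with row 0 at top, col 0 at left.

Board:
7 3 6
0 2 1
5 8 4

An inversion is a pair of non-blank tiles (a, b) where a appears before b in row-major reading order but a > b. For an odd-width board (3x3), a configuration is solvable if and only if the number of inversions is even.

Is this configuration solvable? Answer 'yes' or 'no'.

Inversions (pairs i<j in row-major order where tile[i] > tile[j] > 0): 15
15 is odd, so the puzzle is not solvable.

Answer: no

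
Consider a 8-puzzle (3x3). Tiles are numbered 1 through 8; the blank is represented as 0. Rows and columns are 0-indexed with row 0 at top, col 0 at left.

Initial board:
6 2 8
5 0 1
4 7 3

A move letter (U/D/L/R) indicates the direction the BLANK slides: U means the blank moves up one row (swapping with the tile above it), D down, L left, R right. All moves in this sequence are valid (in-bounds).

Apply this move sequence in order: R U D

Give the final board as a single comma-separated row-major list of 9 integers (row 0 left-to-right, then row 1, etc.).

Answer: 6, 2, 8, 5, 1, 0, 4, 7, 3

Derivation:
After move 1 (R):
6 2 8
5 1 0
4 7 3

After move 2 (U):
6 2 0
5 1 8
4 7 3

After move 3 (D):
6 2 8
5 1 0
4 7 3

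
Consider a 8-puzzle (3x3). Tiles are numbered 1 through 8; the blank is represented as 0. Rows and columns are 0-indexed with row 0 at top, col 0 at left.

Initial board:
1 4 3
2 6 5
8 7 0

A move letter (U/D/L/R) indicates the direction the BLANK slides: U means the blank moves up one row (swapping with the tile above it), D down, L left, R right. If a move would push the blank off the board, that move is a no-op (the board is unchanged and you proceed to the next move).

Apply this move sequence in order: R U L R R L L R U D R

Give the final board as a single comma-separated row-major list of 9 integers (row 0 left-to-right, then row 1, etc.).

Answer: 1, 4, 3, 2, 6, 0, 8, 7, 5

Derivation:
After move 1 (R):
1 4 3
2 6 5
8 7 0

After move 2 (U):
1 4 3
2 6 0
8 7 5

After move 3 (L):
1 4 3
2 0 6
8 7 5

After move 4 (R):
1 4 3
2 6 0
8 7 5

After move 5 (R):
1 4 3
2 6 0
8 7 5

After move 6 (L):
1 4 3
2 0 6
8 7 5

After move 7 (L):
1 4 3
0 2 6
8 7 5

After move 8 (R):
1 4 3
2 0 6
8 7 5

After move 9 (U):
1 0 3
2 4 6
8 7 5

After move 10 (D):
1 4 3
2 0 6
8 7 5

After move 11 (R):
1 4 3
2 6 0
8 7 5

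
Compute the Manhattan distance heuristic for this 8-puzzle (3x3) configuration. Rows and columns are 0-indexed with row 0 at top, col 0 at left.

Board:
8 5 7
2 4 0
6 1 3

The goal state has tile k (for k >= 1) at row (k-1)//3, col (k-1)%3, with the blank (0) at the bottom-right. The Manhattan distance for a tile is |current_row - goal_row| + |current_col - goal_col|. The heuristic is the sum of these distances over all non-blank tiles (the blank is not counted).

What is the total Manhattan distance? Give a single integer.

Answer: 19

Derivation:
Tile 8: (0,0)->(2,1) = 3
Tile 5: (0,1)->(1,1) = 1
Tile 7: (0,2)->(2,0) = 4
Tile 2: (1,0)->(0,1) = 2
Tile 4: (1,1)->(1,0) = 1
Tile 6: (2,0)->(1,2) = 3
Tile 1: (2,1)->(0,0) = 3
Tile 3: (2,2)->(0,2) = 2
Sum: 3 + 1 + 4 + 2 + 1 + 3 + 3 + 2 = 19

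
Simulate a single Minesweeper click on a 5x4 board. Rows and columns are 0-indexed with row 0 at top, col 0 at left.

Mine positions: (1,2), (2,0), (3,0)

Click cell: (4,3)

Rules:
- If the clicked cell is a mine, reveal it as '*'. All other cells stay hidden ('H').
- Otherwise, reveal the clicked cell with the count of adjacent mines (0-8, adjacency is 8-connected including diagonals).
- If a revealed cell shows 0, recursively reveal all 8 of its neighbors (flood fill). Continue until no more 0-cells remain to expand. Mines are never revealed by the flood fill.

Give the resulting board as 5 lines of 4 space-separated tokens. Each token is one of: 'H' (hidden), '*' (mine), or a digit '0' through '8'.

H H H H
H H H H
H 3 1 1
H 2 0 0
H 1 0 0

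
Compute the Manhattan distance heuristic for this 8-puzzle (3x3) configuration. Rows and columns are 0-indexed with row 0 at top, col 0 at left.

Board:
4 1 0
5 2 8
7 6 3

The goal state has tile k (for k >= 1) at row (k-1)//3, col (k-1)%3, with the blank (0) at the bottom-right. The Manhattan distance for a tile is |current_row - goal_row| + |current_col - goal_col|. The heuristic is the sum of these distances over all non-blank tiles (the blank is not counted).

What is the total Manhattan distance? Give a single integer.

Answer: 10

Derivation:
Tile 4: (0,0)->(1,0) = 1
Tile 1: (0,1)->(0,0) = 1
Tile 5: (1,0)->(1,1) = 1
Tile 2: (1,1)->(0,1) = 1
Tile 8: (1,2)->(2,1) = 2
Tile 7: (2,0)->(2,0) = 0
Tile 6: (2,1)->(1,2) = 2
Tile 3: (2,2)->(0,2) = 2
Sum: 1 + 1 + 1 + 1 + 2 + 0 + 2 + 2 = 10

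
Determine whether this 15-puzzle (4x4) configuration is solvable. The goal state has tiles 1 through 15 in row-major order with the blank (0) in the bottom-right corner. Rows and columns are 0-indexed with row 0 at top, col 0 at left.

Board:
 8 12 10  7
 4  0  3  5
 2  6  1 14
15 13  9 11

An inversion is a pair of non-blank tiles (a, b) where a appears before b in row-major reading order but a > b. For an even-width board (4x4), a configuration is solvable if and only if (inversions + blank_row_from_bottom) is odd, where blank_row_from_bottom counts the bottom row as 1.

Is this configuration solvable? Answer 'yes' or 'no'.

Answer: yes

Derivation:
Inversions: 48
Blank is in row 1 (0-indexed from top), which is row 3 counting from the bottom (bottom = 1).
48 + 3 = 51, which is odd, so the puzzle is solvable.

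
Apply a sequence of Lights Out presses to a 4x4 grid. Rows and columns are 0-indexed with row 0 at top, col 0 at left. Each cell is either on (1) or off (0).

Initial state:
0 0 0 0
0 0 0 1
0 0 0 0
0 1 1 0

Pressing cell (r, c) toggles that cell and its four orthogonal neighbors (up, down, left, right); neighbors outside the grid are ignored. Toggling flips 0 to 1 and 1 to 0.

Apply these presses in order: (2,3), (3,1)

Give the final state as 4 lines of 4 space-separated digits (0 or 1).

After press 1 at (2,3):
0 0 0 0
0 0 0 0
0 0 1 1
0 1 1 1

After press 2 at (3,1):
0 0 0 0
0 0 0 0
0 1 1 1
1 0 0 1

Answer: 0 0 0 0
0 0 0 0
0 1 1 1
1 0 0 1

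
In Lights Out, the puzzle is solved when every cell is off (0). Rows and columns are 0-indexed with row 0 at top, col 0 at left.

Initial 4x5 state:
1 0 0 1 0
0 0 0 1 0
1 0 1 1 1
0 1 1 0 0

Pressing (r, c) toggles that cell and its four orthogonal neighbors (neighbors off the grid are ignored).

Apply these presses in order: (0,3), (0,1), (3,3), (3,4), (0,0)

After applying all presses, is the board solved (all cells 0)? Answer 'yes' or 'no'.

Answer: no

Derivation:
After press 1 at (0,3):
1 0 1 0 1
0 0 0 0 0
1 0 1 1 1
0 1 1 0 0

After press 2 at (0,1):
0 1 0 0 1
0 1 0 0 0
1 0 1 1 1
0 1 1 0 0

After press 3 at (3,3):
0 1 0 0 1
0 1 0 0 0
1 0 1 0 1
0 1 0 1 1

After press 4 at (3,4):
0 1 0 0 1
0 1 0 0 0
1 0 1 0 0
0 1 0 0 0

After press 5 at (0,0):
1 0 0 0 1
1 1 0 0 0
1 0 1 0 0
0 1 0 0 0

Lights still on: 7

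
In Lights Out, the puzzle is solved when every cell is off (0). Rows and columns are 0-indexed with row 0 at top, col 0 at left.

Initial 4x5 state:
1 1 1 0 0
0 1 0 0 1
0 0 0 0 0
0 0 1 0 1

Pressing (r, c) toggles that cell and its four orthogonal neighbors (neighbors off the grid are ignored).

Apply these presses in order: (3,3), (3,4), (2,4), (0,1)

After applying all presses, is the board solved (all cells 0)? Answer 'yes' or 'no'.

After press 1 at (3,3):
1 1 1 0 0
0 1 0 0 1
0 0 0 1 0
0 0 0 1 0

After press 2 at (3,4):
1 1 1 0 0
0 1 0 0 1
0 0 0 1 1
0 0 0 0 1

After press 3 at (2,4):
1 1 1 0 0
0 1 0 0 0
0 0 0 0 0
0 0 0 0 0

After press 4 at (0,1):
0 0 0 0 0
0 0 0 0 0
0 0 0 0 0
0 0 0 0 0

Lights still on: 0

Answer: yes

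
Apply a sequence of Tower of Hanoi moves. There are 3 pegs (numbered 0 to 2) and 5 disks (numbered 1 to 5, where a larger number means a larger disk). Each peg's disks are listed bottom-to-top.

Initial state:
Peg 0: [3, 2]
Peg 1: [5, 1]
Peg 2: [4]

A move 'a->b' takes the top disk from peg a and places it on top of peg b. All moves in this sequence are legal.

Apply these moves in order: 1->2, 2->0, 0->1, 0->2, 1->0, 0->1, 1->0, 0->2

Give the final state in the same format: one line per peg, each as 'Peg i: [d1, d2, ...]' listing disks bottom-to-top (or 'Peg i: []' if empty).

After move 1 (1->2):
Peg 0: [3, 2]
Peg 1: [5]
Peg 2: [4, 1]

After move 2 (2->0):
Peg 0: [3, 2, 1]
Peg 1: [5]
Peg 2: [4]

After move 3 (0->1):
Peg 0: [3, 2]
Peg 1: [5, 1]
Peg 2: [4]

After move 4 (0->2):
Peg 0: [3]
Peg 1: [5, 1]
Peg 2: [4, 2]

After move 5 (1->0):
Peg 0: [3, 1]
Peg 1: [5]
Peg 2: [4, 2]

After move 6 (0->1):
Peg 0: [3]
Peg 1: [5, 1]
Peg 2: [4, 2]

After move 7 (1->0):
Peg 0: [3, 1]
Peg 1: [5]
Peg 2: [4, 2]

After move 8 (0->2):
Peg 0: [3]
Peg 1: [5]
Peg 2: [4, 2, 1]

Answer: Peg 0: [3]
Peg 1: [5]
Peg 2: [4, 2, 1]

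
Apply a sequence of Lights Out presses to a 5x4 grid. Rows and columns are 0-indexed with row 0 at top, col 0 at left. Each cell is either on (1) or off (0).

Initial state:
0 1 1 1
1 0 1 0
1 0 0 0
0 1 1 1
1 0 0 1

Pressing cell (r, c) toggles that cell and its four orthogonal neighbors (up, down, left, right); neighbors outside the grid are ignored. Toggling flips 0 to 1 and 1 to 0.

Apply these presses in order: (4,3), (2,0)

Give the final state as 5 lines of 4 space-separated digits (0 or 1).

After press 1 at (4,3):
0 1 1 1
1 0 1 0
1 0 0 0
0 1 1 0
1 0 1 0

After press 2 at (2,0):
0 1 1 1
0 0 1 0
0 1 0 0
1 1 1 0
1 0 1 0

Answer: 0 1 1 1
0 0 1 0
0 1 0 0
1 1 1 0
1 0 1 0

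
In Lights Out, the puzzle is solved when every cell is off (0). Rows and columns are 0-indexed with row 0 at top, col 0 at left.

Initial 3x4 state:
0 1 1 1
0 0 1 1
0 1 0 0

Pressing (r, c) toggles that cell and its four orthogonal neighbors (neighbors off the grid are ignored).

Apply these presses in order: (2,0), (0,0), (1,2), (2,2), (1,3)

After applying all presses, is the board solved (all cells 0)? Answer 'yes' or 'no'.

After press 1 at (2,0):
0 1 1 1
1 0 1 1
1 0 0 0

After press 2 at (0,0):
1 0 1 1
0 0 1 1
1 0 0 0

After press 3 at (1,2):
1 0 0 1
0 1 0 0
1 0 1 0

After press 4 at (2,2):
1 0 0 1
0 1 1 0
1 1 0 1

After press 5 at (1,3):
1 0 0 0
0 1 0 1
1 1 0 0

Lights still on: 5

Answer: no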